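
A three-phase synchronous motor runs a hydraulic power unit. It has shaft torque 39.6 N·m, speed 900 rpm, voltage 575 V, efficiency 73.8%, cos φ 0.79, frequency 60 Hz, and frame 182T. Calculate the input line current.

ω = 2π×900/60 = 94.25 rad/s; P_out = τω = 39.6 × 94.25 = 3732 W
P_in = P_out / η = 3732 / 0.738 = 5057 W
I_L = P_in / (√3·V_L·cosφ) = 5057 / (1.732 × 575 × 0.79) = 6.43 A

6.43 A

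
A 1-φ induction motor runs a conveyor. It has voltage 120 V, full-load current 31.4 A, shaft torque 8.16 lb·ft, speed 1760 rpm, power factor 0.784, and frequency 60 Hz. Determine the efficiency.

69.0 %

τ = 8.16 lb·ft × 1.356 = 11.06 N·m
ω = 2π × 1760/60 = 184.3 rad/s; P_out = τω = 11.06 × 184.3 = 2038 W
P_in = V·I·cosφ = 120 × 31.4 × 0.784 = 2954 W
η = P_out / P_in = 2038 / 2954 = 0.690 = 69.0%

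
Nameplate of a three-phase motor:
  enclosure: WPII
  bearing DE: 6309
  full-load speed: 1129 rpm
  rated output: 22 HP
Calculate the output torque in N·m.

139 N·m

P_out = 22 × 746 = 16412 W
ω = 2π × 1129/60 = 118.2 rad/s
τ = P_out/ω = 16412/118.2 = 139 N·m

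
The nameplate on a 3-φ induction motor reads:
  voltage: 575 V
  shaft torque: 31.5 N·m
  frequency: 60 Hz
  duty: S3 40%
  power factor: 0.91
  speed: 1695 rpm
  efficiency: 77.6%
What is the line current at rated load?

7.95 A

ω = 2π×1695/60 = 177.5 rad/s; P_out = τω = 31.5 × 177.5 = 5591 W
P_in = P_out / η = 5591 / 0.776 = 7205 W
I_L = P_in / (√3·V_L·cosφ) = 7205 / (1.732 × 575 × 0.91) = 7.95 A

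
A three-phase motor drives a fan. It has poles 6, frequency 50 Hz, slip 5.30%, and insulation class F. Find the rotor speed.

947 rpm

n_s = 120f/p = 120×50/6 = 1000 rpm
n = n_s(1 − s) = 1000 × (1 − 0.053) = 947 rpm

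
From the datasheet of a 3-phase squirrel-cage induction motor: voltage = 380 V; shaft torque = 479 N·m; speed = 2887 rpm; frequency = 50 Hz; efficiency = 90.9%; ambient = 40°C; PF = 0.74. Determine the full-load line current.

327 A

ω = 2π×2887/60 = 302.3 rad/s; P_out = τω = 479 × 302.3 = 144802 W
P_in = P_out / η = 144802 / 0.909 = 159298 W
I_L = P_in / (√3·V_L·cosφ) = 159298 / (1.732 × 380 × 0.74) = 327 A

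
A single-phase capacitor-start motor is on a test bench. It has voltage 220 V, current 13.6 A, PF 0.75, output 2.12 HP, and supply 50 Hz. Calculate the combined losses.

P_in = V·I·cosφ = 220×13.6×0.75 = 2244 W
P_out = 2.12×746 = 1582 W
Losses = P_in − P_out = 2244 − 1582 = 662 W

662 W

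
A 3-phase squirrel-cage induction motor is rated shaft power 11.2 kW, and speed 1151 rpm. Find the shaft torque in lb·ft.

ω = 2π × 1151/60 = 120.5 rad/s
τ = P/ω = 11200/120.5 = 92.95 N·m
In lb·ft: 92.95/1.356 = 68.5 lb·ft

68.5 lb·ft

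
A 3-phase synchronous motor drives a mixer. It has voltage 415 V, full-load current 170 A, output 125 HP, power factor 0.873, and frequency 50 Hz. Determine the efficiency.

87.4 %

P_out = 125 × 746 = 93250 W
P_in = √3·V_L·I_L·cosφ = 1.732 × 415 × 170 × 0.873 = 106674 W
η = P_out / P_in = 93250 / 106674 = 0.874 = 87.4%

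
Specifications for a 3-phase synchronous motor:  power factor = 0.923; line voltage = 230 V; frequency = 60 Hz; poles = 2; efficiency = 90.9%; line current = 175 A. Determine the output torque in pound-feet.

P_in = √3·V·I·cosφ = 1.732 × 230 × 175 × 0.923 = 64345 W
P_out = η·P_in = 0.909 × 64345 = 58490 W
n = n_s = 120×60/2 = 3600 rpm (synchronous)
ω = 2π×3600/60 = 377 rad/s
τ = P_out/ω = 58490/377 = 155.1 N·m
In lb·ft: 155.1/1.356 = 114 lb·ft

114 lb·ft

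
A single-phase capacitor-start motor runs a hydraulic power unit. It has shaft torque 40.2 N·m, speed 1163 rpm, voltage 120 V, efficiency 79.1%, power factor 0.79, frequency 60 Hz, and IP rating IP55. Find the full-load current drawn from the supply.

65.3 A

ω = 2π×1163/60 = 121.8 rad/s; P_out = τω = 40.2 × 121.8 = 4896 W
P_in = P_out / η = 4896 / 0.791 = 6190 W
I = P_in / (V·cosφ) = 6190 / (120 × 0.79) = 65.3 A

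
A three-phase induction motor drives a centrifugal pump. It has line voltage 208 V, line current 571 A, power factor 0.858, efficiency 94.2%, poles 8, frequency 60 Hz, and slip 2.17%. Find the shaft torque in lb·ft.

1330 lb·ft

P_in = √3·V·I·cosφ = 1.732 × 208 × 571 × 0.858 = 176496 W
P_out = η·P_in = 0.942 × 176496 = 166259 W
n_s = 120×60/8 = 900 rpm; n = 900×(1−0.0217) = 880 rpm
ω = 2π×880/60 = 92.15 rad/s
τ = P_out/ω = 166259/92.15 = 1804 N·m
In lb·ft: 1804/1.356 = 1330 lb·ft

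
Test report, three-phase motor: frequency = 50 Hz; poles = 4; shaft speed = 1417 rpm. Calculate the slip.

5.53 %

n_s = 120f/p = 120×50/4 = 1500 rpm
s = (n_s − n)/n_s = (1500 − 1417)/1500 = 0.0553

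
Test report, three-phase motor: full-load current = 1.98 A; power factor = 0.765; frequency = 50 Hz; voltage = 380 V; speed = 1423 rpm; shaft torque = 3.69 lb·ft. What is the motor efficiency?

74.8 %

τ = 3.69 lb·ft × 1.356 = 5.004 N·m
ω = 2π × 1423/60 = 149 rad/s; P_out = τω = 5.004 × 149 = 746 W
P_in = √3·V_L·I_L·cosφ = 1.732 × 380 × 1.98 × 0.765 = 997 W
η = P_out / P_in = 746 / 997 = 0.748 = 74.8%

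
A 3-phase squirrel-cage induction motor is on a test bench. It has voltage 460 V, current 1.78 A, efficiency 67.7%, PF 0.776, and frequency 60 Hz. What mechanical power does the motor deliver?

P_in = √3·V·I·cosφ = 1.732 × 460 × 1.78 × 0.776 = 1100 W
P_out = η·P_in = 0.677 × 1100 = 745 W

0.745 kW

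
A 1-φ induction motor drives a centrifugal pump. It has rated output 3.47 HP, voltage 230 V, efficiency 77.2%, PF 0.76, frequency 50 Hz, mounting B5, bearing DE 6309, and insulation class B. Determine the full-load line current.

P_out = 3.47 × 746 = 2589 W
P_in = P_out / η = 2589 / 0.772 = 3354 W
I = P_in / (V·cosφ) = 3354 / (230 × 0.76) = 19.2 A

19.2 A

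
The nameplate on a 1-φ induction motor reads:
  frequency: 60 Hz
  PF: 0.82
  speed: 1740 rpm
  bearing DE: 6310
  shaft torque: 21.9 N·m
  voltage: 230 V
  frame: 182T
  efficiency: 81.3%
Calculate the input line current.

26 A

ω = 2π×1740/60 = 182.2 rad/s; P_out = τω = 21.9 × 182.2 = 3990 W
P_in = P_out / η = 3990 / 0.813 = 4908 W
I = P_in / (V·cosφ) = 4908 / (230 × 0.82) = 26 A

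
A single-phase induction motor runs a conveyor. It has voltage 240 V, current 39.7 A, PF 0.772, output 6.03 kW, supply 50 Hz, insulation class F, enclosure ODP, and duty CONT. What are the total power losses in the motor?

1330 W

P_in = V·I·cosφ = 240×39.7×0.772 = 7356 W
P_out = 6030 W
Losses = P_in − P_out = 7356 − 6030 = 1326 W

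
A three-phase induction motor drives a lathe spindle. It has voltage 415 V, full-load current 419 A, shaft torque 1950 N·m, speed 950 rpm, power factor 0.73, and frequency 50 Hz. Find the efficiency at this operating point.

88.2 %

ω = 2π × 950/60 = 99.48 rad/s; P_out = τω = 1950 × 99.48 = 193986 W
P_in = √3·V_L·I_L·cosφ = 1.732 × 415 × 419 × 0.73 = 219853 W
η = P_out / P_in = 193986 / 219853 = 0.882 = 88.2%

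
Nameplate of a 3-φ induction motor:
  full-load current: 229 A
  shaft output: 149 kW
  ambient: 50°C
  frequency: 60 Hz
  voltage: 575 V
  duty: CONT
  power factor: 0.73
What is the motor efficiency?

89.5 %

P_out = 149 kW = 149000 W
P_in = √3·V_L·I_L·cosφ = 1.732 × 575 × 229 × 0.73 = 166485 W
η = P_out / P_in = 149000 / 166485 = 0.895 = 89.5%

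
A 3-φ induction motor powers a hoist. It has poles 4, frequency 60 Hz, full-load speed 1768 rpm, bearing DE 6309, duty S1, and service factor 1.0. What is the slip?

n_s = 120f/p = 120×60/4 = 1800 rpm
s = (n_s − n)/n_s = (1800 − 1768)/1800 = 0.0178

1.8 %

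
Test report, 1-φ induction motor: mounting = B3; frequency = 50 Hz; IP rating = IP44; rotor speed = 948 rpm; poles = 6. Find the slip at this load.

n_s = 120f/p = 120×50/6 = 1000 rpm
s = (n_s − n)/n_s = (1000 − 948)/1000 = 0.0520

5.20 %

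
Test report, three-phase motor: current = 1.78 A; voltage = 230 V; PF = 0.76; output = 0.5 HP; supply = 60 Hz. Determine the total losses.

P_in = √3·V·I·cosφ = 1.732×230×1.78×0.76 = 539 W
P_out = 0.5×746 = 373 W
Losses = P_in − P_out = 539 − 373 = 166 W

166 W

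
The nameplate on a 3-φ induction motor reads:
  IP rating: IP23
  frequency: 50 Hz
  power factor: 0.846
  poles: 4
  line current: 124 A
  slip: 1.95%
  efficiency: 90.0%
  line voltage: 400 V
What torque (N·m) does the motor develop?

P_in = √3·V·I·cosφ = 1.732 × 400 × 124 × 0.846 = 72677 W
P_out = η·P_in = 0.9 × 72677 = 65409 W
n_s = 120×50/4 = 1500 rpm; n = 1500×(1−0.0195) = 1471 rpm
ω = 2π×1471/60 = 154 rad/s
τ = P_out/ω = 65409/154 = 425 N·m

425 N·m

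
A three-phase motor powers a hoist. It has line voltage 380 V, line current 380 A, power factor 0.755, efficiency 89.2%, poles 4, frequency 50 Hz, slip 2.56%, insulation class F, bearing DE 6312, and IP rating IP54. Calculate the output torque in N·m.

P_in = √3·V·I·cosφ = 1.732 × 380 × 380 × 0.755 = 188826 W
P_out = η·P_in = 0.892 × 188826 = 168433 W
n_s = 120×50/4 = 1500 rpm; n = 1500×(1−0.0256) = 1462 rpm
ω = 2π×1462/60 = 153.1 rad/s
τ = P_out/ω = 168433/153.1 = 1100 N·m

1100 N·m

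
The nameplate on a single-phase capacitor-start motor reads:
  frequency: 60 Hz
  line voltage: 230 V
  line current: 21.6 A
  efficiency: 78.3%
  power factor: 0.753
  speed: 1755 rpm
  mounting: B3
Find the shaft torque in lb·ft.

P_in = V·I·cosφ = 230 × 21.6 × 0.753 = 3741 W
P_out = η·P_in = 0.783 × 3741 = 2929 W
n = 1755 rpm
ω = 2π×1755/60 = 183.8 rad/s
τ = P_out/ω = 2929/183.8 = 15.94 N·m
In lb·ft: 15.94/1.356 = 11.8 lb·ft

11.8 lb·ft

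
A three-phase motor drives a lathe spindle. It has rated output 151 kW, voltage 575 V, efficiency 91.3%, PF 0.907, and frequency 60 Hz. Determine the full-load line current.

P_out = 151 kW = 151000 W
P_in = P_out / η = 151000 / 0.913 = 165389 W
I_L = P_in / (√3·V_L·cosφ) = 165389 / (1.732 × 575 × 0.907) = 183 A

183 A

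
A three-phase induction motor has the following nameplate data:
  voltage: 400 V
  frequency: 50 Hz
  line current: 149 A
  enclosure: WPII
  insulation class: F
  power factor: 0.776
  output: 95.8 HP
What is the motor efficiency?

P_out = 95.8 × 746 = 71467 W
P_in = √3·V_L·I_L·cosφ = 1.732 × 400 × 149 × 0.776 = 80104 W
η = P_out / P_in = 71467 / 80104 = 0.892 = 89.2%

89.2 %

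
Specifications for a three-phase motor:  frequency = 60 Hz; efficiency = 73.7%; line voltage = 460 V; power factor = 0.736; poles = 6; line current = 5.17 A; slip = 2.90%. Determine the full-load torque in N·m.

18.3 N·m

P_in = √3·V·I·cosφ = 1.732 × 460 × 5.17 × 0.736 = 3032 W
P_out = η·P_in = 0.737 × 3032 = 2235 W
n_s = 120×60/6 = 1200 rpm; n = 1200×(1−0.029) = 1165 rpm
ω = 2π×1165/60 = 122 rad/s
τ = P_out/ω = 2235/122 = 18.3 N·m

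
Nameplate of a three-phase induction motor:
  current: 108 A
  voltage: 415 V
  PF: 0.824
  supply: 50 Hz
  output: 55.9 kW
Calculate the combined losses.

8070 W

P_in = √3·V·I·cosφ = 1.732×415×108×0.824 = 63966 W
P_out = 55900 W
Losses = P_in − P_out = 63966 − 55900 = 8066 W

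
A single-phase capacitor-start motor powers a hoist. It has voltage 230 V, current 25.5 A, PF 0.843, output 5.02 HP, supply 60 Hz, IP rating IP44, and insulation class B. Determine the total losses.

P_in = V·I·cosφ = 230×25.5×0.843 = 4944 W
P_out = 5.02×746 = 3745 W
Losses = P_in − P_out = 4944 − 3745 = 1199 W

1200 W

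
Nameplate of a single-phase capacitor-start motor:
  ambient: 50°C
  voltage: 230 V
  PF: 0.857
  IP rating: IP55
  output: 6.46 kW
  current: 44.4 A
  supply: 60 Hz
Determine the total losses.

P_in = V·I·cosφ = 230×44.4×0.857 = 8752 W
P_out = 6460 W
Losses = P_in − P_out = 8752 − 6460 = 2292 W

2.29 kW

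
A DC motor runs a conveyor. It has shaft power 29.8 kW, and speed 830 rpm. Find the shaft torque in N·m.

ω = 2π × 830/60 = 86.92 rad/s
τ = P/ω = 29800/86.92 = 343 N·m

343 N·m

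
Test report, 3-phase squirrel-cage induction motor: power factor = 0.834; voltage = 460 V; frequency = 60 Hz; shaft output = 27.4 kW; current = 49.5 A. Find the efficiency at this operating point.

83.3 %

P_out = 27.4 kW = 27400 W
P_in = √3·V_L·I_L·cosφ = 1.732 × 460 × 49.5 × 0.834 = 32891 W
η = P_out / P_in = 27400 / 32891 = 0.833 = 83.3%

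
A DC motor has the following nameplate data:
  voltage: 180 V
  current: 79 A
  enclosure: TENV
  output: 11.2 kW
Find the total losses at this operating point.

3.02 kW

P_in = V·I = 180×79 = 14220 W
P_out = 11200 W
Losses = P_in − P_out = 14220 − 11200 = 3020 W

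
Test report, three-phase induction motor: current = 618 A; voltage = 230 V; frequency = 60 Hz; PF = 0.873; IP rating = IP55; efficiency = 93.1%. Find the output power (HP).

268 HP

P_in = √3·V·I·cosφ = 1.732 × 230 × 618 × 0.873 = 214921 W
P_out = η·P_in = 0.931 × 214921 = 200091 W
= 200091/746 = 268 HP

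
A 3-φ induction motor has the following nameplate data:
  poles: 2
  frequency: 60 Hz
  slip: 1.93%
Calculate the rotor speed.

n_s = 120f/p = 120×60/2 = 3600 rpm
n = n_s(1 − s) = 3600 × (1 − 0.0193) = 3531 rpm

3531 rpm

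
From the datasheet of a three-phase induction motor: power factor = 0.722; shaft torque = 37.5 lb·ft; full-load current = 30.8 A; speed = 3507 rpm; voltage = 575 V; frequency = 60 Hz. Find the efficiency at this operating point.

84.3 %

τ = 37.5 lb·ft × 1.356 = 50.85 N·m
ω = 2π × 3507/60 = 367.3 rad/s; P_out = τω = 50.85 × 367.3 = 18677 W
P_in = √3·V_L·I_L·cosφ = 1.732 × 575 × 30.8 × 0.722 = 22146 W
η = P_out / P_in = 18677 / 22146 = 0.843 = 84.3%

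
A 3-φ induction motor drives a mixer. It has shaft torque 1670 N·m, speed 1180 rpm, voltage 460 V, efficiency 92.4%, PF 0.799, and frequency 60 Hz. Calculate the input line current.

ω = 2π×1180/60 = 123.6 rad/s; P_out = τω = 1670 × 123.6 = 206412 W
P_in = P_out / η = 206412 / 0.924 = 223390 W
I_L = P_in / (√3·V_L·cosφ) = 223390 / (1.732 × 460 × 0.799) = 351 A

351 A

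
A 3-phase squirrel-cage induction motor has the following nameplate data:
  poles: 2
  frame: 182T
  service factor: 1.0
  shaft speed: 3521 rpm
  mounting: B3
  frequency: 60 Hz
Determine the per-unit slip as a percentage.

2.19 %

n_s = 120f/p = 120×60/2 = 3600 rpm
s = (n_s − n)/n_s = (3600 − 3521)/3600 = 0.0219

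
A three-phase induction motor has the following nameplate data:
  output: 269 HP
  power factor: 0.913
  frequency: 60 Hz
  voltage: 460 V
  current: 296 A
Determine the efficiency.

93.2 %

P_out = 269 × 746 = 200674 W
P_in = √3·V_L·I_L·cosφ = 1.732 × 460 × 296 × 0.913 = 215312 W
η = P_out / P_in = 200674 / 215312 = 0.932 = 93.2%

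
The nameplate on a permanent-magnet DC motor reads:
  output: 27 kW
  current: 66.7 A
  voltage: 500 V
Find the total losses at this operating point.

6.35 kW

P_in = V·I = 500×66.7 = 33350 W
P_out = 27000 W
Losses = P_in − P_out = 33350 − 27000 = 6350 W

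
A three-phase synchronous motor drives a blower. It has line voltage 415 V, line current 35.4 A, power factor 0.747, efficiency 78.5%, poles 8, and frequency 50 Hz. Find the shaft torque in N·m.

190 N·m

P_in = √3·V·I·cosφ = 1.732 × 415 × 35.4 × 0.747 = 19007 W
P_out = η·P_in = 0.785 × 19007 = 14920 W
n = n_s = 120×50/8 = 750 rpm (synchronous)
ω = 2π×750/60 = 78.54 rad/s
τ = P_out/ω = 14920/78.54 = 190 N·m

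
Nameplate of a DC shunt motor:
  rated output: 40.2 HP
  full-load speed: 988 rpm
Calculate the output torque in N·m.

290 N·m

P_out = 40.2 × 746 = 29989 W
ω = 2π × 988/60 = 103.5 rad/s
τ = P_out/ω = 29989/103.5 = 290 N·m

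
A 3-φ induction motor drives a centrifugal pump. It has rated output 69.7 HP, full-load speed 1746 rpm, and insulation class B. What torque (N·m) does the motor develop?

284 N·m

P_out = 69.7 × 746 = 51996 W
ω = 2π × 1746/60 = 182.8 rad/s
τ = P_out/ω = 51996/182.8 = 284 N·m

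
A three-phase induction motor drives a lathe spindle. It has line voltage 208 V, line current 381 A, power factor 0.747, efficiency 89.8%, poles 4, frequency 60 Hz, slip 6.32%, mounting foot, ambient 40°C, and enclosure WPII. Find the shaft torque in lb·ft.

P_in = √3·V·I·cosφ = 1.732 × 208 × 381 × 0.747 = 102531 W
P_out = η·P_in = 0.898 × 102531 = 92073 W
n_s = 120×60/4 = 1800 rpm; n = 1800×(1−0.0632) = 1686 rpm
ω = 2π×1686/60 = 176.6 rad/s
τ = P_out/ω = 92073/176.6 = 521.4 N·m
In lb·ft: 521.4/1.356 = 385 lb·ft

385 lb·ft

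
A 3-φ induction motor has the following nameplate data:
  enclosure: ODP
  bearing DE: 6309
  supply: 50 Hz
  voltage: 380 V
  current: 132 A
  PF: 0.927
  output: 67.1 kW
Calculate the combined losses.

13.4 kW

P_in = √3·V·I·cosφ = 1.732×380×132×0.927 = 80535 W
P_out = 67100 W
Losses = P_in − P_out = 80535 − 67100 = 13435 W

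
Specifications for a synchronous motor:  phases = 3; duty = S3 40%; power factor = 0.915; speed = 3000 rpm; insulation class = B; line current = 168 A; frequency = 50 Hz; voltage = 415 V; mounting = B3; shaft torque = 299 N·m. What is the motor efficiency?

ω = 2π × 3000/60 = 314.2 rad/s; P_out = τω = 299 × 314.2 = 93946 W
P_in = √3·V_L·I_L·cosφ = 1.732 × 415 × 168 × 0.915 = 110491 W
η = P_out / P_in = 93946 / 110491 = 0.850 = 85.0%

85.0 %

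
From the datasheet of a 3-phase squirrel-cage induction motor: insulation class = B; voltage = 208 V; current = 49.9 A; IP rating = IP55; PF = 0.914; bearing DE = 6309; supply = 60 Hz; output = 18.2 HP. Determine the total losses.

P_in = √3·V·I·cosφ = 1.732×208×49.9×0.914 = 16431 W
P_out = 18.2×746 = 13577 W
Losses = P_in − P_out = 16431 − 13577 = 2854 W

2.85 kW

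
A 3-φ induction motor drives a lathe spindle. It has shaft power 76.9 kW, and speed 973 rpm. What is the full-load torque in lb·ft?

ω = 2π × 973/60 = 101.9 rad/s
τ = P/ω = 76900/101.9 = 754.7 N·m
In lb·ft: 754.7/1.356 = 557 lb·ft

557 lb·ft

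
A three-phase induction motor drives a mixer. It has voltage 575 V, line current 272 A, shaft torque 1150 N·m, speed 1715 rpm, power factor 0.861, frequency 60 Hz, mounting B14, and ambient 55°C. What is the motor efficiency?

ω = 2π × 1715/60 = 179.6 rad/s; P_out = τω = 1150 × 179.6 = 206540 W
P_in = √3·V_L·I_L·cosφ = 1.732 × 575 × 272 × 0.861 = 233232 W
η = P_out / P_in = 206540 / 233232 = 0.886 = 88.6%

88.6 %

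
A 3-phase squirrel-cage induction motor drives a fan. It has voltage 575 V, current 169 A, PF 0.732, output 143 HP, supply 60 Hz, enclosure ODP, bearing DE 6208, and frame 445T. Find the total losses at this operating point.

16500 W

P_in = √3·V·I·cosφ = 1.732×575×169×0.732 = 123201 W
P_out = 143×746 = 106678 W
Losses = P_in − P_out = 123201 − 106678 = 16523 W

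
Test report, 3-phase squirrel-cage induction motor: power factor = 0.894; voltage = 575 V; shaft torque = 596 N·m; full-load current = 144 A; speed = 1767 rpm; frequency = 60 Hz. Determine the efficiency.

ω = 2π × 1767/60 = 185 rad/s; P_out = τω = 596 × 185 = 110260 W
P_in = √3·V_L·I_L·cosφ = 1.732 × 575 × 144 × 0.894 = 128208 W
η = P_out / P_in = 110260 / 128208 = 0.860 = 86.0%

86.0 %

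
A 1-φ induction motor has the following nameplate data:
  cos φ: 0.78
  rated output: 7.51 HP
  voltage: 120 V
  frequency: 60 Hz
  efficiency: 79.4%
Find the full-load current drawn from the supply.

75.4 A

P_out = 7.51 × 746 = 5602 W
P_in = P_out / η = 5602 / 0.794 = 7055 W
I = P_in / (V·cosφ) = 7055 / (120 × 0.78) = 75.4 A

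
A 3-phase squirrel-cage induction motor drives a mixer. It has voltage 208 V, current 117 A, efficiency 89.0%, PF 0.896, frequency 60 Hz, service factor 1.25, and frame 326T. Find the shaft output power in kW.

33.6 kW

P_in = √3·V·I·cosφ = 1.732 × 208 × 117 × 0.896 = 37766 W
P_out = η·P_in = 0.89 × 37766 = 33612 W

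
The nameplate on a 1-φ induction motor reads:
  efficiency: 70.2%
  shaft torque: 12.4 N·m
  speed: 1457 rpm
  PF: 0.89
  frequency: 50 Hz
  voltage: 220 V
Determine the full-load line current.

13.8 A

ω = 2π×1457/60 = 152.6 rad/s; P_out = τω = 12.4 × 152.6 = 1892 W
P_in = P_out / η = 1892 / 0.702 = 2695 W
I = P_in / (V·cosφ) = 2695 / (220 × 0.89) = 13.8 A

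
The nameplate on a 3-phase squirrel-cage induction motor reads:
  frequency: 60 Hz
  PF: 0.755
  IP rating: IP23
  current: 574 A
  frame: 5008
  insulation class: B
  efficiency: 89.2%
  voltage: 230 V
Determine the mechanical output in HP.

206 HP

P_in = √3·V·I·cosφ = 1.732 × 230 × 574 × 0.755 = 172637 W
P_out = η·P_in = 0.892 × 172637 = 153992 W
= 153992/746 = 206 HP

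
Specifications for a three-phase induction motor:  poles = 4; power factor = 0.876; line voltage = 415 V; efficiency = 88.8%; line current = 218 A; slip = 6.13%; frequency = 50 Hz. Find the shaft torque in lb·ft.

P_in = √3·V·I·cosφ = 1.732 × 415 × 218 × 0.876 = 137264 W
P_out = η·P_in = 0.888 × 137264 = 121890 W
n_s = 120×50/4 = 1500 rpm; n = 1500×(1−0.0613) = 1408 rpm
ω = 2π×1408/60 = 147.4 rad/s
τ = P_out/ω = 121890/147.4 = 826.9 N·m
In lb·ft: 826.9/1.356 = 610 lb·ft

610 lb·ft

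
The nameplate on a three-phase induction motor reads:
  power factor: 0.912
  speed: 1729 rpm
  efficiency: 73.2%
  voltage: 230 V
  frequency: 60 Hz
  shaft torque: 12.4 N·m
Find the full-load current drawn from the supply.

ω = 2π×1729/60 = 181.1 rad/s; P_out = τω = 12.4 × 181.1 = 2246 W
P_in = P_out / η = 2246 / 0.732 = 3068 W
I_L = P_in / (√3·V_L·cosφ) = 3068 / (1.732 × 230 × 0.912) = 8.44 A

8.44 A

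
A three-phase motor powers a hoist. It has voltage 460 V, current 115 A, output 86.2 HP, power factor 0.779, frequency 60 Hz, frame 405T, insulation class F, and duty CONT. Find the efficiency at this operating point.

90.1 %

P_out = 86.2 × 746 = 64305 W
P_in = √3·V_L·I_L·cosφ = 1.732 × 460 × 115 × 0.779 = 71374 W
η = P_out / P_in = 64305 / 71374 = 0.901 = 90.1%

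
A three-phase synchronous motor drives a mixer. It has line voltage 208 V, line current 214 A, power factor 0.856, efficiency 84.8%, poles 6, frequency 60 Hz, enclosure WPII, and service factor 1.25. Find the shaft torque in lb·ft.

P_in = √3·V·I·cosφ = 1.732 × 208 × 214 × 0.856 = 65993 W
P_out = η·P_in = 0.848 × 65993 = 55962 W
n = n_s = 120×60/6 = 1200 rpm (synchronous)
ω = 2π×1200/60 = 125.7 rad/s
τ = P_out/ω = 55962/125.7 = 445.2 N·m
In lb·ft: 445.2/1.356 = 328 lb·ft

328 lb·ft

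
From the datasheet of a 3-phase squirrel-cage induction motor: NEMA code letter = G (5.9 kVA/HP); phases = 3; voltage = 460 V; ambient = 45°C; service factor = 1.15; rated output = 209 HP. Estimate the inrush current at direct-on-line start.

1550 A

S_LR = 5.9 × 209 = 1233.1 kVA
I_LR = S_LR/(√3·V_L) = 1233100/(1.732×460) = 1550 A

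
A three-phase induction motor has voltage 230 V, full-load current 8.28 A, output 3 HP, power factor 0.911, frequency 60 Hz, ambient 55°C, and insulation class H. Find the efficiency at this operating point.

P_out = 3 × 746 = 2238 W
P_in = √3·V_L·I_L·cosφ = 1.732 × 230 × 8.28 × 0.911 = 3005 W
η = P_out / P_in = 2238 / 3005 = 0.745 = 74.5%

74.5 %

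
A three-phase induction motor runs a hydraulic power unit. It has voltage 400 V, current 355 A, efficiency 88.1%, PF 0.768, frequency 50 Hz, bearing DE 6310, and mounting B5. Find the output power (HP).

P_in = √3·V·I·cosφ = 1.732 × 400 × 355 × 0.768 = 188885 W
P_out = η·P_in = 0.881 × 188885 = 166408 W
= 166408/746 = 223 HP

223 HP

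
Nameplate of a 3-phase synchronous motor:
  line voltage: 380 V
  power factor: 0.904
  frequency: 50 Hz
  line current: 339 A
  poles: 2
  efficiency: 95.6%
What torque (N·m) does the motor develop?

P_in = √3·V·I·cosφ = 1.732 × 380 × 339 × 0.904 = 201697 W
P_out = η·P_in = 0.956 × 201697 = 192822 W
n = n_s = 120×50/2 = 3000 rpm (synchronous)
ω = 2π×3000/60 = 314.2 rad/s
τ = P_out/ω = 192822/314.2 = 614 N·m

614 N·m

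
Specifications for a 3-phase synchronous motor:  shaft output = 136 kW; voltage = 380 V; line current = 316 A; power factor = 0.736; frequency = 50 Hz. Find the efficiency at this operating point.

88.8 %

P_out = 136 kW = 136000 W
P_in = √3·V_L·I_L·cosφ = 1.732 × 380 × 316 × 0.736 = 153072 W
η = P_out / P_in = 136000 / 153072 = 0.888 = 88.8%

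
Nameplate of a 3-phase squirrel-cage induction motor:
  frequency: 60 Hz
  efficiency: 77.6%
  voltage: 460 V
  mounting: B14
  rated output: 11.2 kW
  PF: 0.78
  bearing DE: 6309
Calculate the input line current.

23.2 A

P_out = 11.2 kW = 11200 W
P_in = P_out / η = 11200 / 0.776 = 14433 W
I_L = P_in / (√3·V_L·cosφ) = 14433 / (1.732 × 460 × 0.78) = 23.2 A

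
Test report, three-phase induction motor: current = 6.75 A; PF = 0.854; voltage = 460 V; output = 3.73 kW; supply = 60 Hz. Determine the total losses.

P_in = √3·V·I·cosφ = 1.732×460×6.75×0.854 = 4593 W
P_out = 3730 W
Losses = P_in − P_out = 4593 − 3730 = 863 W

863 W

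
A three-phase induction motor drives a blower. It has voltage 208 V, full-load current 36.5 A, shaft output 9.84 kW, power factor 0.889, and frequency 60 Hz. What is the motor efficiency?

84.2 %

P_out = 9.84 kW = 9840 W
P_in = √3·V_L·I_L·cosφ = 1.732 × 208 × 36.5 × 0.889 = 11690 W
η = P_out / P_in = 9840 / 11690 = 0.842 = 84.2%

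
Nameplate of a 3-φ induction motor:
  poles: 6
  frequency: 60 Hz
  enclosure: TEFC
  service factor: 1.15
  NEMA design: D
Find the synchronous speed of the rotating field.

n_s = 120f/p = 120×60/6 = 1200 rpm

1200 rpm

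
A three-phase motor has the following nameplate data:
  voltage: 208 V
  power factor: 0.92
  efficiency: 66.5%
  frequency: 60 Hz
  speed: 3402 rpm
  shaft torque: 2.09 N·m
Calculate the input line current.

3.38 A

ω = 2π×3402/60 = 356.3 rad/s; P_out = τω = 2.09 × 356.3 = 745 W
P_in = P_out / η = 745 / 0.665 = 1120 W
I_L = P_in / (√3·V_L·cosφ) = 1120 / (1.732 × 208 × 0.92) = 3.38 A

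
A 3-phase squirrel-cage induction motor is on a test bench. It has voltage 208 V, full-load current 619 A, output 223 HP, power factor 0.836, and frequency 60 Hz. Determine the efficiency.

P_out = 223 × 746 = 166358 W
P_in = √3·V_L·I_L·cosφ = 1.732 × 208 × 619 × 0.836 = 186427 W
η = P_out / P_in = 166358 / 186427 = 0.892 = 89.2%

89.2 %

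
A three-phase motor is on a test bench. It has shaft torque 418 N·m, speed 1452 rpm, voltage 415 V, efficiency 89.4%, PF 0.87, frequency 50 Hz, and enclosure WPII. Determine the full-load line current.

ω = 2π×1452/60 = 152.1 rad/s; P_out = τω = 418 × 152.1 = 63578 W
P_in = P_out / η = 63578 / 0.894 = 71116 W
I_L = P_in / (√3·V_L·cosφ) = 71116 / (1.732 × 415 × 0.87) = 114 A

114 A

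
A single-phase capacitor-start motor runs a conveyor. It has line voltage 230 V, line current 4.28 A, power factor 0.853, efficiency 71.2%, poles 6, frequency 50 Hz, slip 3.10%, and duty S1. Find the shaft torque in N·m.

5.89 N·m

P_in = V·I·cosφ = 230 × 4.28 × 0.853 = 840 W
P_out = η·P_in = 0.712 × 840 = 598 W
n_s = 120×50/6 = 1000 rpm; n = 1000×(1−0.031) = 969 rpm
ω = 2π×969/60 = 101.5 rad/s
τ = P_out/ω = 598/101.5 = 5.89 N·m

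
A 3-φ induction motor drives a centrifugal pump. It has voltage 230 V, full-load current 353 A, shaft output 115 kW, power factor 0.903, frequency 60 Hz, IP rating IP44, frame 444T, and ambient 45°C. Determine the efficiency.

90.6 %

P_out = 115 kW = 115000 W
P_in = √3·V_L·I_L·cosφ = 1.732 × 230 × 353 × 0.903 = 126981 W
η = P_out / P_in = 115000 / 126981 = 0.906 = 90.6%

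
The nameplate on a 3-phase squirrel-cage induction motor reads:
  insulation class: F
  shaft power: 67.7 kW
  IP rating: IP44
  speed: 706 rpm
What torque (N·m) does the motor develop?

916 N·m

ω = 2π × 706/60 = 73.93 rad/s
τ = P/ω = 67700/73.93 = 916 N·m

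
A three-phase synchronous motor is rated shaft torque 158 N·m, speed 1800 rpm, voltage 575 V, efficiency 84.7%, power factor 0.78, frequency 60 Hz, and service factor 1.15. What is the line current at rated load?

ω = 2π×1800/60 = 188.5 rad/s; P_out = τω = 158 × 188.5 = 29783 W
P_in = P_out / η = 29783 / 0.847 = 35163 W
I_L = P_in / (√3·V_L·cosφ) = 35163 / (1.732 × 575 × 0.78) = 45.3 A

45.3 A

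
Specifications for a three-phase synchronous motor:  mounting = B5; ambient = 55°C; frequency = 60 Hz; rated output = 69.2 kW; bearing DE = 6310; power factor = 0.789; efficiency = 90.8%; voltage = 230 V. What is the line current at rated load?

242 A

P_out = 69.2 kW = 69200 W
P_in = P_out / η = 69200 / 0.908 = 76211 W
I_L = P_in / (√3·V_L·cosφ) = 76211 / (1.732 × 230 × 0.789) = 242 A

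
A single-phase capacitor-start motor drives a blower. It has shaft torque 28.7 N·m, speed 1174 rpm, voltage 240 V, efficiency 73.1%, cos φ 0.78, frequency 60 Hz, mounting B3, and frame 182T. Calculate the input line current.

ω = 2π×1174/60 = 122.9 rad/s; P_out = τω = 28.7 × 122.9 = 3527 W
P_in = P_out / η = 3527 / 0.731 = 4825 W
I = P_in / (V·cosφ) = 4825 / (240 × 0.78) = 25.8 A

25.8 A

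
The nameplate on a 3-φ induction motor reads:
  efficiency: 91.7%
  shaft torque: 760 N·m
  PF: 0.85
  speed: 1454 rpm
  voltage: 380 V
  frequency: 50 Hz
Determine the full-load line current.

226 A

ω = 2π×1454/60 = 152.3 rad/s; P_out = τω = 760 × 152.3 = 115748 W
P_in = P_out / η = 115748 / 0.917 = 126225 W
I_L = P_in / (√3·V_L·cosφ) = 126225 / (1.732 × 380 × 0.85) = 226 A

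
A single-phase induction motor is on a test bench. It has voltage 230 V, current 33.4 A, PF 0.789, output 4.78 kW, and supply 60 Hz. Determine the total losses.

P_in = V·I·cosφ = 230×33.4×0.789 = 6061 W
P_out = 4780 W
Losses = P_in − P_out = 6061 − 4780 = 1281 W

1.28 kW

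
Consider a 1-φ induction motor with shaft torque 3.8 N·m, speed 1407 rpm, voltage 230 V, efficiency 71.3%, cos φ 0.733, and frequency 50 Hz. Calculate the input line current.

ω = 2π×1407/60 = 147.3 rad/s; P_out = τω = 3.8 × 147.3 = 560 W
P_in = P_out / η = 560 / 0.713 = 785 W
I = P_in / (V·cosφ) = 785 / (230 × 0.733) = 4.66 A

4.66 A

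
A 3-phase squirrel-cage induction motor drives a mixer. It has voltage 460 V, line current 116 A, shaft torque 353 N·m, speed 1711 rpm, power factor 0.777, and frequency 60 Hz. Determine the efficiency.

ω = 2π × 1711/60 = 179.2 rad/s; P_out = τω = 353 × 179.2 = 63258 W
P_in = √3·V_L·I_L·cosφ = 1.732 × 460 × 116 × 0.777 = 71810 W
η = P_out / P_in = 63258 / 71810 = 0.881 = 88.1%

88.1 %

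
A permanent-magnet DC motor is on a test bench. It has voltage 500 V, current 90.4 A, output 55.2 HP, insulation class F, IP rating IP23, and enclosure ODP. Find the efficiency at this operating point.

91.1 %

P_out = 55.2 × 746 = 41179 W
P_in = V·I = 500 × 90.4 = 45200 W
η = P_out / P_in = 41179 / 45200 = 0.911 = 91.1%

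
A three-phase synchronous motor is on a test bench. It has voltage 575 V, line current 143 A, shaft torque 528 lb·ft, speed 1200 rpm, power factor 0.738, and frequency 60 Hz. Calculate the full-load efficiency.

τ = 528 lb·ft × 1.356 = 716 N·m
ω = 2π × 1200/60 = 125.7 rad/s; P_out = τω = 716 × 125.7 = 90001 W
P_in = √3·V_L·I_L·cosφ = 1.732 × 575 × 143 × 0.738 = 105101 W
η = P_out / P_in = 90001 / 105101 = 0.856 = 85.6%

85.6 %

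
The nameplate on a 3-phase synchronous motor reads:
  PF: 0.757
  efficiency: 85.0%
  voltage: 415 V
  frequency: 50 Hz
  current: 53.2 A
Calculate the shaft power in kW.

P_in = √3·V·I·cosφ = 1.732 × 415 × 53.2 × 0.757 = 28947 W
P_out = η·P_in = 0.85 × 28947 = 24605 W

24.6 kW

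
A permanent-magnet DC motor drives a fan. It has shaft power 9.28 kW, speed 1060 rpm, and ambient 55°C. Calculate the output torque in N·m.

ω = 2π × 1060/60 = 111 rad/s
τ = P/ω = 9280/111 = 83.6 N·m

83.6 N·m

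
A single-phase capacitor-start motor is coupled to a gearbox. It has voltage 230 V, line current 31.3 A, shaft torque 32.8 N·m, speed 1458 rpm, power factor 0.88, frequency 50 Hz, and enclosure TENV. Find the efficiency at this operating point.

79.1 %

ω = 2π × 1458/60 = 152.7 rad/s; P_out = τω = 32.8 × 152.7 = 5009 W
P_in = V·I·cosφ = 230 × 31.3 × 0.88 = 6335 W
η = P_out / P_in = 5009 / 6335 = 0.791 = 79.1%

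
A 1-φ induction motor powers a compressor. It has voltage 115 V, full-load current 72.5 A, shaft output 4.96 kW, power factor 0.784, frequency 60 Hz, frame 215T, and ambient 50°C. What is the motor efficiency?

P_out = 4.96 kW = 4960 W
P_in = V·I·cosφ = 115 × 72.5 × 0.784 = 6537 W
η = P_out / P_in = 4960 / 6537 = 0.759 = 75.9%

75.9 %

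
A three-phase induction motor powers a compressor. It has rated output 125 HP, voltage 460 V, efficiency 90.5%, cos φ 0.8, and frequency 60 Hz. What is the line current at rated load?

162 A

P_out = 125 × 746 = 93250 W
P_in = P_out / η = 93250 / 0.905 = 103039 W
I_L = P_in / (√3·V_L·cosφ) = 103039 / (1.732 × 460 × 0.8) = 162 A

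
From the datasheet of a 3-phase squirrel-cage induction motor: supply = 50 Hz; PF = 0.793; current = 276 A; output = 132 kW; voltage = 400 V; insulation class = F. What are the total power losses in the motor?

19600 W

P_in = √3·V·I·cosφ = 1.732×400×276×0.793 = 151632 W
P_out = 132000 W
Losses = P_in − P_out = 151632 − 132000 = 19632 W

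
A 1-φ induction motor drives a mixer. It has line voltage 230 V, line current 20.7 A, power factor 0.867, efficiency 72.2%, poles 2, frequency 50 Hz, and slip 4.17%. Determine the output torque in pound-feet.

7.3 lb·ft

P_in = V·I·cosφ = 230 × 20.7 × 0.867 = 4128 W
P_out = η·P_in = 0.722 × 4128 = 2980 W
n_s = 120×50/2 = 3000 rpm; n = 3000×(1−0.0417) = 2875 rpm
ω = 2π×2875/60 = 301.1 rad/s
τ = P_out/ω = 2980/301.1 = 9.897 N·m
In lb·ft: 9.897/1.356 = 7.3 lb·ft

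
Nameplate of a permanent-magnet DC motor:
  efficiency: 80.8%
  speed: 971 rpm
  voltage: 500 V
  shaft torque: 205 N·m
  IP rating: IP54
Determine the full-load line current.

51.6 A

ω = 2π×971/60 = 101.7 rad/s; P_out = τω = 205 × 101.7 = 20849 W
P_in = P_out / η = 20849 / 0.808 = 25803 W
I = P_in / V = 25803 / 500 = 51.6 A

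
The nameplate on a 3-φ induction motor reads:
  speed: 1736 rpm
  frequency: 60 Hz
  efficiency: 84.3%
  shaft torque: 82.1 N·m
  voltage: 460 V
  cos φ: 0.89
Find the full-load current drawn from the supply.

25 A

ω = 2π×1736/60 = 181.8 rad/s; P_out = τω = 82.1 × 181.8 = 14926 W
P_in = P_out / η = 14926 / 0.843 = 17706 W
I_L = P_in / (√3·V_L·cosφ) = 17706 / (1.732 × 460 × 0.89) = 25 A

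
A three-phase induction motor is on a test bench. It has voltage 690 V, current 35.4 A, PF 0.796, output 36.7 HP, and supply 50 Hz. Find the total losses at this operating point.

6.3 kW

P_in = √3·V·I·cosφ = 1.732×690×35.4×0.796 = 33675 W
P_out = 36.7×746 = 27378 W
Losses = P_in − P_out = 33675 − 27378 = 6297 W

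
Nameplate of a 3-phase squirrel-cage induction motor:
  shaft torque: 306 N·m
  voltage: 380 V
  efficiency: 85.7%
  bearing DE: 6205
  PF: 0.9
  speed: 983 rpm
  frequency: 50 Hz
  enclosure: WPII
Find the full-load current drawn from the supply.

62 A

ω = 2π×983/60 = 102.9 rad/s; P_out = τω = 306 × 102.9 = 31487 W
P_in = P_out / η = 31487 / 0.857 = 36741 W
I_L = P_in / (√3·V_L·cosφ) = 36741 / (1.732 × 380 × 0.9) = 62 A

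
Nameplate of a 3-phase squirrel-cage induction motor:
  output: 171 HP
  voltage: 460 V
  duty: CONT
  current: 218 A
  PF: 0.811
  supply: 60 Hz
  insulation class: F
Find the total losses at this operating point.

13300 W

P_in = √3·V·I·cosφ = 1.732×460×218×0.811 = 140859 W
P_out = 171×746 = 127566 W
Losses = P_in − P_out = 140859 − 127566 = 13293 W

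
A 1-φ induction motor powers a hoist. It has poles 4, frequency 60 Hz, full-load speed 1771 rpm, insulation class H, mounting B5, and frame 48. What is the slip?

n_s = 120f/p = 120×60/4 = 1800 rpm
s = (n_s − n)/n_s = (1800 − 1771)/1800 = 0.0161

1.6 %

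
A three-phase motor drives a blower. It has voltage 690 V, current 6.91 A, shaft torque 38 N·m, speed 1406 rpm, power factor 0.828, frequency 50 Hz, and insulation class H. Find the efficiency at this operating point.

81.8 %

ω = 2π × 1406/60 = 147.2 rad/s; P_out = τω = 38 × 147.2 = 5594 W
P_in = √3·V_L·I_L·cosφ = 1.732 × 690 × 6.91 × 0.828 = 6838 W
η = P_out / P_in = 5594 / 6838 = 0.818 = 81.8%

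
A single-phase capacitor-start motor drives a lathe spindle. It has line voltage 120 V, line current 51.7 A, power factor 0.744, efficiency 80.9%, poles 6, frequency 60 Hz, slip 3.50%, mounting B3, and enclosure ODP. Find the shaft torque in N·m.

P_in = V·I·cosφ = 120 × 51.7 × 0.744 = 4616 W
P_out = η·P_in = 0.809 × 4616 = 3734 W
n_s = 120×60/6 = 1200 rpm; n = 1200×(1−0.035) = 1158 rpm
ω = 2π×1158/60 = 121.3 rad/s
τ = P_out/ω = 3734/121.3 = 30.8 N·m

30.8 N·m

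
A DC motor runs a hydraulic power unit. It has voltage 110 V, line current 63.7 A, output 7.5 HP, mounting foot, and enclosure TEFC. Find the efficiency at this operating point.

79.8 %

P_out = 7.5 × 746 = 5595 W
P_in = V·I = 110 × 63.7 = 7007 W
η = P_out / P_in = 5595 / 7007 = 0.798 = 79.8%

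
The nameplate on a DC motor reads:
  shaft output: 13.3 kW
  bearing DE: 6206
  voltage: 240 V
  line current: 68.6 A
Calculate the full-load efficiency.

80.8 %

P_out = 13.3 kW = 13300 W
P_in = V·I = 240 × 68.6 = 16464 W
η = P_out / P_in = 13300 / 16464 = 0.808 = 80.8%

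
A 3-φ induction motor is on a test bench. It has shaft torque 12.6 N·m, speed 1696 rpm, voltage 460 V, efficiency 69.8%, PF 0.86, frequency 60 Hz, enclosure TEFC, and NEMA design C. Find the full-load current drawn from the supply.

4.68 A

ω = 2π×1696/60 = 177.6 rad/s; P_out = τω = 12.6 × 177.6 = 2238 W
P_in = P_out / η = 2238 / 0.698 = 3206 W
I_L = P_in / (√3·V_L·cosφ) = 3206 / (1.732 × 460 × 0.86) = 4.68 A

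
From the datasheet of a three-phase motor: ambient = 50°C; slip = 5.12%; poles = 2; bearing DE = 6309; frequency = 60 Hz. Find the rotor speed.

n_s = 120f/p = 120×60/2 = 3600 rpm
n = n_s(1 − s) = 3600 × (1 − 0.0512) = 3416 rpm

3416 rpm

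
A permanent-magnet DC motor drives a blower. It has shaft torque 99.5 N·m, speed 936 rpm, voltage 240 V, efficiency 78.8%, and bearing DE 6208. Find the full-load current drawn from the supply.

ω = 2π×936/60 = 98.02 rad/s; P_out = τω = 99.5 × 98.02 = 9753 W
P_in = P_out / η = 9753 / 0.788 = 12377 W
I = P_in / V = 12377 / 240 = 51.6 A

51.6 A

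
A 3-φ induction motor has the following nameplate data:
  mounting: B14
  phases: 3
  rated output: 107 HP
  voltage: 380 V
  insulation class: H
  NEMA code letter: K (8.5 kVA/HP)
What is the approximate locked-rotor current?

S_LR = 8.5 × 107 = 909.5 kVA
I_LR = S_LR/(√3·V_L) = 909500/(1.732×380) = 1380 A

1380 A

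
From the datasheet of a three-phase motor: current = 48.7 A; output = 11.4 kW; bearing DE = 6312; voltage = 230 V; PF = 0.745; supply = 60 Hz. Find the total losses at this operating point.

P_in = √3·V·I·cosφ = 1.732×230×48.7×0.745 = 14453 W
P_out = 11400 W
Losses = P_in − P_out = 14453 − 11400 = 3053 W

3050 W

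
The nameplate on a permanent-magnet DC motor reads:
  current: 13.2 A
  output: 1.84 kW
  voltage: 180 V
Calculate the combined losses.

P_in = V·I = 180×13.2 = 2376 W
P_out = 1840 W
Losses = P_in − P_out = 2376 − 1840 = 536 W

536 W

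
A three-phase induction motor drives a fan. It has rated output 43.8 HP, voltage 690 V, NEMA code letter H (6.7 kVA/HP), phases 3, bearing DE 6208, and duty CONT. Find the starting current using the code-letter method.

S_LR = 6.7 × 43.8 = 293.46 kVA
I_LR = S_LR/(√3·V_L) = 293460/(1.732×690) = 246 A

246 A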